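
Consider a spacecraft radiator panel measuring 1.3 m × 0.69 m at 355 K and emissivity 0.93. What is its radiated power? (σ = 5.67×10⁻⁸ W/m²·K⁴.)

A = 1.3 × 0.69 = 0.897 m².
P = εσAT⁴ = 0.93 × 5.67×10⁻⁸ × 0.897 × (355)⁴ = 0.93 × 5.67×10⁻⁸ × 0.897 × 1.59×10^10.
P = 751 W.

P ≈ 751 W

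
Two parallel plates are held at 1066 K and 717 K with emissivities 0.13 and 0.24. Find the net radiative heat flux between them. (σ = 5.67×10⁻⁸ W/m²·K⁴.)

q ≈ 5360 W/m²

For two large parallel gray plates, q = σ(T₁⁴ − T₂⁴) / (1/ε₁ + 1/ε₂ − 1).
1/ε₁ + 1/ε₂ − 1 = 1/0.13 + 1/0.24 − 1 = 10.86.
T₁⁴ − T₂⁴ = 1.29×10^12 − 2.64×10^11 = 1.03×10^12 K⁴.
q = 5.67×10⁻⁸ × 1.03×10^12 / 10.86 = 5360 W/m².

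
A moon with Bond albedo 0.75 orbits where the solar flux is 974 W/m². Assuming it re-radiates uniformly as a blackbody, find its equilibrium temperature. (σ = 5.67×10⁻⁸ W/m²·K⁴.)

T ≈ 181 K

Power absorbed = (1−a)S·πR²; power emitted = 4πR²σT⁴. Equating and cancelling πR²:
T = ((1−a)S / 4σ)^(1/4) = (244 / (4 × 5.67×10⁻⁸))^(1/4) = (1.07×10^9)^(1/4).
T = 181 K.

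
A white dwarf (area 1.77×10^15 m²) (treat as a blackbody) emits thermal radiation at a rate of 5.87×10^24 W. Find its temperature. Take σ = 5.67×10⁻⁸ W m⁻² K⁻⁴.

T ≈ 15600 K

From P = σAT⁴, T = (P / σA)^(1/4) = (5.87×10^24 / (5.67×10⁻⁸ × 1.77×10^15))^(1/4).
T = (5.85×10^16)^(1/4) = 15600 K.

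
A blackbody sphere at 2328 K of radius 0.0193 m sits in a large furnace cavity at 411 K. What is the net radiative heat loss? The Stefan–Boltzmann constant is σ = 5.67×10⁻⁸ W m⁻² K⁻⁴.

Q ≈ 7790 W

A = 4πr² = 4π × (0.0193)² = 4.68×10^-3 m².
Q = σA(T⁴ − T_s⁴). T⁴ − T_s⁴ = (2328)⁴ − (411)⁴ = 2.94×10^13 − 2.85×10^10 = 2.93×10^13 K⁴.
Q = 5.67×10⁻⁸ × 4.68×10^-3 × 2.93×10^13 = 7790 W.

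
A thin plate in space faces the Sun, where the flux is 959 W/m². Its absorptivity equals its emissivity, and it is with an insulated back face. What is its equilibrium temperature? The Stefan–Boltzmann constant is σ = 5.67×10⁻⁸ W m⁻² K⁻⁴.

Absorbed flux αS = emitted flux εσT⁴ (one radiating face); with α = ε, T = (S/σ)^(1/4).
T = (959 / 5.67×10⁻⁸)^(1/4) = (1.69×10^10)^(1/4).
T = 361 K.

T ≈ 361 K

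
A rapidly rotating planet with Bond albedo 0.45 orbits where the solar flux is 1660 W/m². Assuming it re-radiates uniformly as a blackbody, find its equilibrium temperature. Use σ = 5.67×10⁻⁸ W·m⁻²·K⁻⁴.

Power absorbed = (1−a)S·πR²; power emitted = 4πR²σT⁴. Equating and cancelling πR²:
T = ((1−a)S / 4σ)^(1/4) = (913 / (4 × 5.67×10⁻⁸))^(1/4) = (4.03×10^9)^(1/4).
T = 252 K.

T ≈ 252 K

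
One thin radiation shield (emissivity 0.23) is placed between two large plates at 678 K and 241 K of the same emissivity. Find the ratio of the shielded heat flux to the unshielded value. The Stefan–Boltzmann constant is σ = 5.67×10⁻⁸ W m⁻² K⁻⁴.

ratio ≈ 0.500

With N identical shields there are N+1 = 2 gaps in series, each with the same radiative resistance, so the flux falls to 1/(N+1) of its unshielded value.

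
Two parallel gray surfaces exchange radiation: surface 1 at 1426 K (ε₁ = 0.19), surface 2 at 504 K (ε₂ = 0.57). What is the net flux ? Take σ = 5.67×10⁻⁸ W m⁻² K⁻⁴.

q ≈ 38400 W/m²

For two large parallel gray plates, q = σ(T₁⁴ − T₂⁴) / (1/ε₁ + 1/ε₂ − 1).
1/ε₁ + 1/ε₂ − 1 = 1/0.19 + 1/0.57 − 1 = 6.018.
T₁⁴ − T₂⁴ = 4.14×10^12 − 6.45×10^10 = 4.07×10^12 K⁴.
q = 5.67×10⁻⁸ × 4.07×10^12 / 6.018 = 38400 W/m².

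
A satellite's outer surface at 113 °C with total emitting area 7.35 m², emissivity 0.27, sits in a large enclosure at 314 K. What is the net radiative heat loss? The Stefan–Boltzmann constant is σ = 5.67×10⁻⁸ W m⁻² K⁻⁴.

Q ≈ 1400 W

Convert: 113 °C = 386 K.
Q = εσA(T⁴ − T_s⁴). T⁴ − T_s⁴ = (386)⁴ − (314)⁴ = 2.22×10^10 − 9.72×10^9 = 1.25×10^10 K⁴.
Q = 0.27 × 5.67×10⁻⁸ × 7.35 × 1.25×10^10 = 1400 W.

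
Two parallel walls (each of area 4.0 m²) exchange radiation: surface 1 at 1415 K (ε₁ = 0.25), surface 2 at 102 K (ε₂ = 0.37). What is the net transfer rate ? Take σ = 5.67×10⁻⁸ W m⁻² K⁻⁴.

For two large parallel gray plates, q = σ(T₁⁴ − T₂⁴) / (1/ε₁ + 1/ε₂ − 1).
1/ε₁ + 1/ε₂ − 1 = 1/0.25 + 1/0.37 − 1 = 5.703.
T₁⁴ − T₂⁴ = 4.01×10^12 − 1.08×10^8 = 4.01×10^12 K⁴.
q = 5.67×10⁻⁸ × 4.01×10^12 / 5.703 = 39900 W/m².
Q = q·A = 39900 × 4.0 = 1.59×10^5 W.

Q ≈ 1.59×10^5 W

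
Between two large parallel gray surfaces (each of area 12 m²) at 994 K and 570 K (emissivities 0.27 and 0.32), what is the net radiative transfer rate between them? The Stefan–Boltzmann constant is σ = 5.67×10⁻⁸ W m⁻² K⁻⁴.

For two large parallel gray plates, q = σ(T₁⁴ − T₂⁴) / (1/ε₁ + 1/ε₂ − 1).
1/ε₁ + 1/ε₂ − 1 = 1/0.27 + 1/0.32 − 1 = 5.829.
T₁⁴ − T₂⁴ = 9.76×10^11 − 1.06×10^11 = 8.71×10^11 K⁴.
q = 5.67×10⁻⁸ × 8.71×10^11 / 5.829 = 8470 W/m².
Q = q·A = 8470 × 12 = 1.02×10^5 W.

Q ≈ 1.02×10^5 W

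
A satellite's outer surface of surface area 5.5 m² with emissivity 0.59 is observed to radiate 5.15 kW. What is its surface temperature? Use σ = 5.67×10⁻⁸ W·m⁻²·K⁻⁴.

T ≈ 409 K

From P = εσAT⁴, T = (P / εσA)^(1/4) = (5150 / (0.59 × 5.67×10⁻⁸ × 5.50))^(1/4).
T = (2.80×10^10)^(1/4) = 409 K.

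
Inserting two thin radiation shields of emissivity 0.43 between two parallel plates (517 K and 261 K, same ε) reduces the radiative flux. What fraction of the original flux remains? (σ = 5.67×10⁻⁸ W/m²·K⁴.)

With N identical shields there are N+1 = 3 gaps in series, each with the same radiative resistance, so the flux falls to 1/(N+1) of its unshielded value.

ratio ≈ 0.333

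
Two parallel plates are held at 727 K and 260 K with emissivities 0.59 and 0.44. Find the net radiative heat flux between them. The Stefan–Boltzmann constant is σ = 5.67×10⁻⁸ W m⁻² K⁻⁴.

For two large parallel gray plates, q = σ(T₁⁴ − T₂⁴) / (1/ε₁ + 1/ε₂ − 1).
1/ε₁ + 1/ε₂ − 1 = 1/0.59 + 1/0.44 − 1 = 2.968.
T₁⁴ − T₂⁴ = 2.79×10^11 − 4.57×10^9 = 2.75×10^11 K⁴.
q = 5.67×10⁻⁸ × 2.75×10^11 / 2.968 = 5250 W/m².

q ≈ 5250 W/m²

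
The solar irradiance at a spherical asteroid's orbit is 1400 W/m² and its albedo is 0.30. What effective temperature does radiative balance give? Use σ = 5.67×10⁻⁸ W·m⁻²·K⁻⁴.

Power absorbed = (1−a)S·πR²; power emitted = 4πR²σT⁴. Equating and cancelling πR²:
T = ((1−a)S / 4σ)^(1/4) = (980 / (4 × 5.67×10⁻⁸))^(1/4) = (4.32×10^9)^(1/4).
T = 256 K.

T ≈ 256 K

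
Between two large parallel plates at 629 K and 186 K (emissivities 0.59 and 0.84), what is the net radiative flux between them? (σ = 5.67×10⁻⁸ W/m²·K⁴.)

For two large parallel gray plates, q = σ(T₁⁴ − T₂⁴) / (1/ε₁ + 1/ε₂ − 1).
1/ε₁ + 1/ε₂ − 1 = 1/0.59 + 1/0.84 − 1 = 1.885.
T₁⁴ − T₂⁴ = 1.57×10^11 − 1.20×10^9 = 1.55×10^11 K⁴.
q = 5.67×10⁻⁸ × 1.55×10^11 / 1.885 = 4670 W/m².

q ≈ 4670 W/m²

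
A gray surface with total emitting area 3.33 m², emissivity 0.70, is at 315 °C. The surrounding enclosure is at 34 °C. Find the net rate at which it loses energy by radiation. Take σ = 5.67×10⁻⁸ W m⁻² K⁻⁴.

Q ≈ 14600 W

Convert: 315 °C = 588 K; 34 °C = 307 K.
Q = εσA(T⁴ − T_s⁴). T⁴ − T_s⁴ = (588)⁴ − (307)⁴ = 1.20×10^11 − 8.88×10^9 = 1.11×10^11 K⁴.
Q = 0.70 × 5.67×10⁻⁸ × 3.33 × 1.11×10^11 = 14600 W.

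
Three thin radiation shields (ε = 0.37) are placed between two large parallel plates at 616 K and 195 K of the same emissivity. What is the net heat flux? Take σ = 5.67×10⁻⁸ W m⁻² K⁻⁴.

Each of the 4 gaps contributes resistance (2/ε − 1) = 2/0.37 − 1 = 4.405; total = 17.62.
q = σ(T₁⁴ − T₂⁴) / 17.62 = 5.67×10⁻⁸ × 1.43×10^11 / 17.62 = 459 W/m².

q ≈ 459 W/m²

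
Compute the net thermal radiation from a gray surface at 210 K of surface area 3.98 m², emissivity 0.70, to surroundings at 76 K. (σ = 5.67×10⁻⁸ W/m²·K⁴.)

Q ≈ 302 W

Q = εσA(T⁴ − T_s⁴). T⁴ − T_s⁴ = (210)⁴ − (76)⁴ = 1.94×10^9 − 3.34×10^7 = 1.91×10^9 K⁴.
Q = 0.70 × 5.67×10⁻⁸ × 3.98 × 1.91×10^9 = 302 W.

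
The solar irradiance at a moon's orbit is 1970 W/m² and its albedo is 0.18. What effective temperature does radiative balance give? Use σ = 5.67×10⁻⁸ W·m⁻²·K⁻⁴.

T ≈ 291 K

Power absorbed = (1−a)S·πR²; power emitted = 4πR²σT⁴. Equating and cancelling πR²:
T = ((1−a)S / 4σ)^(1/4) = (1620 / (4 × 5.67×10⁻⁸))^(1/4) = (7.12×10^9)^(1/4).
T = 291 K.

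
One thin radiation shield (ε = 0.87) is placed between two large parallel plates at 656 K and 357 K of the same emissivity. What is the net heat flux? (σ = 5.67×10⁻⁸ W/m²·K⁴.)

Each of the 2 gaps contributes resistance (2/ε − 1) = 2/0.87 − 1 = 1.299; total = 2.598.
q = σ(T₁⁴ − T₂⁴) / 2.598 = 5.67×10⁻⁸ × 1.69×10^11 / 2.598 = 3690 W/m².

q ≈ 3690 W/m²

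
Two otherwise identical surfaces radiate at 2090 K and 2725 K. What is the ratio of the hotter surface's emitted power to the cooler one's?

P ∝ T⁴, so the ratio is (2725/2090)⁴ = (1.304)⁴ = 2.89.

ratio ≈ 2.89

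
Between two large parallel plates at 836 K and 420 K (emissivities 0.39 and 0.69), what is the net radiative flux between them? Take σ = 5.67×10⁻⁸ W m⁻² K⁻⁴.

For two large parallel gray plates, q = σ(T₁⁴ − T₂⁴) / (1/ε₁ + 1/ε₂ − 1).
1/ε₁ + 1/ε₂ − 1 = 1/0.39 + 1/0.69 − 1 = 3.013.
T₁⁴ − T₂⁴ = 4.88×10^11 − 3.11×10^10 = 4.57×10^11 K⁴.
q = 5.67×10⁻⁸ × 4.57×10^11 / 3.013 = 8610 W/m².

q ≈ 8610 W/m²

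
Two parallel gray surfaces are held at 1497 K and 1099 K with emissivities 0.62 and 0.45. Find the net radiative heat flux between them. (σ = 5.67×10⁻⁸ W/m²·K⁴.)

q ≈ 71300 W/m²

For two large parallel gray plates, q = σ(T₁⁴ − T₂⁴) / (1/ε₁ + 1/ε₂ − 1).
1/ε₁ + 1/ε₂ − 1 = 1/0.62 + 1/0.45 − 1 = 2.835.
T₁⁴ − T₂⁴ = 5.02×10^12 − 1.46×10^12 = 3.56×10^12 K⁴.
q = 5.67×10⁻⁸ × 3.56×10^12 / 2.835 = 71300 W/m².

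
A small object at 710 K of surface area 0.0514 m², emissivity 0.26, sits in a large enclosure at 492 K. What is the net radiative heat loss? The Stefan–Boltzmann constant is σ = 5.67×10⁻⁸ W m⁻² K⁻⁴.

Q = εσA(T⁴ − T_s⁴). T⁴ − T_s⁴ = (710)⁴ − (492)⁴ = 2.54×10^11 − 5.86×10^10 = 1.96×10^11 K⁴.
Q = 0.26 × 5.67×10⁻⁸ × 0.0514 × 1.96×10^11 = 148 W.

Q ≈ 148 W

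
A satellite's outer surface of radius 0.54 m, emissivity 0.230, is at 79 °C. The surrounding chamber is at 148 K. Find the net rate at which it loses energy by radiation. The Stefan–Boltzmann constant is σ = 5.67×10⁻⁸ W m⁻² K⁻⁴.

Q ≈ 711 W

A = 4πr² = 4π × (0.54)² = 3.66 m².
Convert: 79 °C = 352 K.
Q = εσA(T⁴ − T_s⁴). T⁴ − T_s⁴ = (352)⁴ − (148)⁴ = 1.54×10^10 − 4.80×10^8 = 1.49×10^10 K⁴.
Q = 0.230 × 5.67×10⁻⁸ × 3.66 × 1.49×10^10 = 711 W.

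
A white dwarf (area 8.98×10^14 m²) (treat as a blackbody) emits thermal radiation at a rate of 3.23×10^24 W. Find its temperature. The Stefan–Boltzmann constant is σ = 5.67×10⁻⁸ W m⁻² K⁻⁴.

From P = σAT⁴, T = (P / σA)^(1/4) = (3.23×10^24 / (5.67×10⁻⁸ × 8.98×10^14))^(1/4).
T = (6.34×10^16)^(1/4) = 15900 K.

T ≈ 15900 K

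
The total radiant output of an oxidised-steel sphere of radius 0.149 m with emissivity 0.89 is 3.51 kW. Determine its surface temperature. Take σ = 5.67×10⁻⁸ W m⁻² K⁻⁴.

T ≈ 707 K

A = 4πr² = 4π × (0.149)² = 0.279 m².
From P = εσAT⁴, T = (P / εσA)^(1/4) = (3510 / (0.89 × 5.67×10⁻⁸ × 0.279))^(1/4).
T = (2.49×10^11)^(1/4) = 707 K.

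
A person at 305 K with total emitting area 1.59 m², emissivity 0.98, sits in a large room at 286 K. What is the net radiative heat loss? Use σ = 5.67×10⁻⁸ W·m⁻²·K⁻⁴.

Q ≈ 173 W

Q = εσA(T⁴ − T_s⁴). T⁴ − T_s⁴ = (305)⁴ − (286)⁴ = 8.65×10^9 − 6.69×10^9 = 1.96×10^9 K⁴.
Q = 0.98 × 5.67×10⁻⁸ × 1.59 × 1.96×10^9 = 173 W.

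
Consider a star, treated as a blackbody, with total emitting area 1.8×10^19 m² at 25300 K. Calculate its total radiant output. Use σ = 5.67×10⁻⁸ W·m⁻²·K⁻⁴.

P ≈ 4.18×10^29 W

P = σAT⁴ = 5.67×10⁻⁸ × 1.80×10^19 × (25300)⁴ = 5.67×10⁻⁸ × 1.80×10^19 × 4.10×10^17.
P = 4.18×10^29 W.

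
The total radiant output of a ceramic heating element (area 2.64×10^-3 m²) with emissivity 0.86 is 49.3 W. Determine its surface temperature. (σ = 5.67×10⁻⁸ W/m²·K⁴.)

From P = εσAT⁴, T = (P / εσA)^(1/4) = (49.3 / (0.86 × 5.67×10⁻⁸ × 2.64×10^-3))^(1/4).
T = (3.83×10^11)^(1/4) = 787 K.

T ≈ 787 K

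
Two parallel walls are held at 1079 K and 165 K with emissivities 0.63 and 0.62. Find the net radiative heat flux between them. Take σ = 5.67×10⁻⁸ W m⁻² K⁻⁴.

For two large parallel gray plates, q = σ(T₁⁴ − T₂⁴) / (1/ε₁ + 1/ε₂ − 1).
1/ε₁ + 1/ε₂ − 1 = 1/0.63 + 1/0.62 − 1 = 2.200.
T₁⁴ − T₂⁴ = 1.36×10^12 − 7.41×10^8 = 1.35×10^12 K⁴.
q = 5.67×10⁻⁸ × 1.35×10^12 / 2.200 = 34900 W/m².

q ≈ 34900 W/m²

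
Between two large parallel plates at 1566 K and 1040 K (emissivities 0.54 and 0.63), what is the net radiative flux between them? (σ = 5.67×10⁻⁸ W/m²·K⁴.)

q ≈ 1.13×10^5 W/m²

For two large parallel gray plates, q = σ(T₁⁴ − T₂⁴) / (1/ε₁ + 1/ε₂ − 1).
1/ε₁ + 1/ε₂ − 1 = 1/0.54 + 1/0.63 − 1 = 2.439.
T₁⁴ − T₂⁴ = 6.01×10^12 − 1.17×10^12 = 4.84×10^12 K⁴.
q = 5.67×10⁻⁸ × 4.84×10^12 / 2.439 = 1.13×10^5 W/m².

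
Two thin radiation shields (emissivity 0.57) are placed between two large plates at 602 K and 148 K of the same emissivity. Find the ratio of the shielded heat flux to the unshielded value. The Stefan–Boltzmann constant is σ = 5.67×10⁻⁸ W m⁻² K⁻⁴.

With N identical shields there are N+1 = 3 gaps in series, each with the same radiative resistance, so the flux falls to 1/(N+1) of its unshielded value.

ratio ≈ 0.333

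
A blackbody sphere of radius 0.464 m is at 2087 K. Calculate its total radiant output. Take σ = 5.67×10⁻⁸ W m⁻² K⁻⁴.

P ≈ 2.91×10^6 W

A = 4πr² = 4π × (0.464)² = 2.71 m².
P = σAT⁴ = 5.67×10⁻⁸ × 2.71 × (2087)⁴ = 5.67×10⁻⁸ × 2.71 × 1.90×10^13.
P = 2.91×10^6 W.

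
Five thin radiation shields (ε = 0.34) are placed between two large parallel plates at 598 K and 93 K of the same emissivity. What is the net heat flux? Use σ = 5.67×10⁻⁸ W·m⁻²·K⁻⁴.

Each of the 6 gaps contributes resistance (2/ε − 1) = 2/0.34 − 1 = 4.882; total = 29.29.
q = σ(T₁⁴ − T₂⁴) / 29.29 = 5.67×10⁻⁸ × 1.28×10^11 / 29.29 = 247 W/m².

q ≈ 247 W/m²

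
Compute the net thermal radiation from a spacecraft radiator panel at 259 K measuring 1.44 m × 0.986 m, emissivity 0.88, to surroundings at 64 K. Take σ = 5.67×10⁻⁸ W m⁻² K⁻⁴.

Q ≈ 318 W

A = 1.44 × 0.986 = 1.42 m².
Q = εσA(T⁴ − T_s⁴). T⁴ − T_s⁴ = (259)⁴ − (64)⁴ = 4.50×10^9 − 1.68×10^7 = 4.48×10^9 K⁴.
Q = 0.88 × 5.67×10⁻⁸ × 1.42 × 4.48×10^9 = 318 W.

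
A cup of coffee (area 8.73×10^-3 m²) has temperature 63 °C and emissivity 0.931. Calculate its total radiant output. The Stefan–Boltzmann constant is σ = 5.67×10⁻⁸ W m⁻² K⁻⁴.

63 °C = 336 K.
P = εσAT⁴ = 0.931 × 5.67×10⁻⁸ × 8.73×10^-3 × (336)⁴ = 0.931 × 5.67×10⁻⁸ × 8.73×10^-3 × 1.27×10^10.
P = 5.87 W.

P ≈ 5.87 W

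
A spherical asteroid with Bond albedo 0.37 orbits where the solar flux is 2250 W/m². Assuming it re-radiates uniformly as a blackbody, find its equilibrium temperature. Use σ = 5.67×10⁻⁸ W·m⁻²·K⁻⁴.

Power absorbed = (1−a)S·πR²; power emitted = 4πR²σT⁴. Equating and cancelling πR²:
T = ((1−a)S / 4σ)^(1/4) = (1420 / (4 × 5.67×10⁻⁸))^(1/4) = (6.25×10^9)^(1/4).
T = 281 K.

T ≈ 281 K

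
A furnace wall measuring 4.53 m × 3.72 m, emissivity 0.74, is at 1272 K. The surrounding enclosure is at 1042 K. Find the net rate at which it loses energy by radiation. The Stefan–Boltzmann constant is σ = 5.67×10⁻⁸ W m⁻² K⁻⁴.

Q ≈ 1.02×10^6 W

A = 4.53 × 3.72 = 16.9 m².
Q = εσA(T⁴ − T_s⁴). T⁴ − T_s⁴ = (1272)⁴ − (1042)⁴ = 2.62×10^12 − 1.18×10^12 = 1.44×10^12 K⁴.
Q = 0.74 × 5.67×10⁻⁸ × 16.9 × 1.44×10^12 = 1.02×10^6 W.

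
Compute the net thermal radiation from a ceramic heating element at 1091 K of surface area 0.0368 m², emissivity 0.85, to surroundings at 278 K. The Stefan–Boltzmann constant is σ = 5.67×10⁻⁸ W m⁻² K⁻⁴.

Q = εσA(T⁴ − T_s⁴). T⁴ − T_s⁴ = (1091)⁴ − (278)⁴ = 1.42×10^12 − 5.97×10^9 = 1.41×10^12 K⁴.
Q = 0.85 × 5.67×10⁻⁸ × 0.0368 × 1.41×10^12 = 2500 W.

Q ≈ 2500 W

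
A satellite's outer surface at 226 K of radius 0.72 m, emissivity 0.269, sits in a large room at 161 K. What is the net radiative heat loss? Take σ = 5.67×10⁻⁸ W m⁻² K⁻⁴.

A = 4πr² = 4π × (0.72)² = 6.51 m².
Q = εσA(T⁴ − T_s⁴). T⁴ − T_s⁴ = (226)⁴ − (161)⁴ = 2.61×10^9 − 6.72×10^8 = 1.94×10^9 K⁴.
Q = 0.269 × 5.67×10⁻⁸ × 6.51 × 1.94×10^9 = 192 W.

Q ≈ 192 W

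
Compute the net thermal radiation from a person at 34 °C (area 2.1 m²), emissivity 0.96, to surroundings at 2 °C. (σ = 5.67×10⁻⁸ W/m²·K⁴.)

Convert: 34 °C = 307 K; 2 °C = 275 K.
Q = εσA(T⁴ − T_s⁴). T⁴ − T_s⁴ = (307)⁴ − (275)⁴ = 8.88×10^9 − 5.72×10^9 = 3.16×10^9 K⁴.
Q = 0.96 × 5.67×10⁻⁸ × 2.10 × 3.16×10^9 = 362 W.

Q ≈ 362 W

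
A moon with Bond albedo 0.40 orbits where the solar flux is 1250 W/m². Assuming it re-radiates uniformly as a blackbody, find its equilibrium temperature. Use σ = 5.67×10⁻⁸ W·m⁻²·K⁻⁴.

T ≈ 240 K

Power absorbed = (1−a)S·πR²; power emitted = 4πR²σT⁴. Equating and cancelling πR²:
T = ((1−a)S / 4σ)^(1/4) = (750 / (4 × 5.67×10⁻⁸))^(1/4) = (3.31×10^9)^(1/4).
T = 240 K.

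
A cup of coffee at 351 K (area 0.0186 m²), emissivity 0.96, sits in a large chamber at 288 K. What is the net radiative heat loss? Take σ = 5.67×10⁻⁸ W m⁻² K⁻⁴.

Q ≈ 8.40 W

Q = εσA(T⁴ − T_s⁴). T⁴ − T_s⁴ = (351)⁴ − (288)⁴ = 1.52×10^10 − 6.88×10^9 = 8.30×10^9 K⁴.
Q = 0.96 × 5.67×10⁻⁸ × 0.0186 × 8.30×10^9 = 8.40 W.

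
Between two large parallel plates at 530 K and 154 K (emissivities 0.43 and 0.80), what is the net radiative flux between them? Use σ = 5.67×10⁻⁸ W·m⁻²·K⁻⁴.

q ≈ 1720 W/m²

For two large parallel gray plates, q = σ(T₁⁴ − T₂⁴) / (1/ε₁ + 1/ε₂ − 1).
1/ε₁ + 1/ε₂ − 1 = 1/0.43 + 1/0.80 − 1 = 2.576.
T₁⁴ − T₂⁴ = 7.89×10^10 − 5.62×10^8 = 7.83×10^10 K⁴.
q = 5.67×10⁻⁸ × 7.83×10^10 / 2.576 = 1720 W/m².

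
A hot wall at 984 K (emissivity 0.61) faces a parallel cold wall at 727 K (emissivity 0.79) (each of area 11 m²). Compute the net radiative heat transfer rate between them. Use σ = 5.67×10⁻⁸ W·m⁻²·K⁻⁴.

Q ≈ 2.15×10^5 W

For two large parallel gray plates, q = σ(T₁⁴ − T₂⁴) / (1/ε₁ + 1/ε₂ − 1).
1/ε₁ + 1/ε₂ − 1 = 1/0.61 + 1/0.79 − 1 = 1.905.
T₁⁴ − T₂⁴ = 9.38×10^11 − 2.79×10^11 = 6.58×10^11 K⁴.
q = 5.67×10⁻⁸ × 6.58×10^11 / 1.905 = 19600 W/m².
Q = q·A = 19600 × 11 = 2.15×10^5 W.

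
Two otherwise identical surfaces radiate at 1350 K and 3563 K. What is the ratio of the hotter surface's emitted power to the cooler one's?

ratio ≈ 48.5

P ∝ T⁴, so the ratio is (3563/1350)⁴ = (2.639)⁴ = 48.5.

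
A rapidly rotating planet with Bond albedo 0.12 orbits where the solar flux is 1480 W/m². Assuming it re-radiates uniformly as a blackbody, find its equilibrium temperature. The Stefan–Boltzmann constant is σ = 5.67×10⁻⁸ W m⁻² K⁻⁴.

Power absorbed = (1−a)S·πR²; power emitted = 4πR²σT⁴. Equating and cancelling πR²:
T = ((1−a)S / 4σ)^(1/4) = (1300 / (4 × 5.67×10⁻⁸))^(1/4) = (5.74×10^9)^(1/4).
T = 275 K.

T ≈ 275 K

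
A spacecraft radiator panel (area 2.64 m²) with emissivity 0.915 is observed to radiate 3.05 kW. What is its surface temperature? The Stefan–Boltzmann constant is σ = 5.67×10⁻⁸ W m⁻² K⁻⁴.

T ≈ 386 K

From P = εσAT⁴, T = (P / εσA)^(1/4) = (3050 / (0.915 × 5.67×10⁻⁸ × 2.64))^(1/4).
T = (2.23×10^10)^(1/4) = 386 K.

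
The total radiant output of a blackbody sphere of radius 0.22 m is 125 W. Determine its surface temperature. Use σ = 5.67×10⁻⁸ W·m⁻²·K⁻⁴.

T ≈ 245 K

A = 4πr² = 4π × (0.22)² = 0.608 m².
From P = σAT⁴, T = (P / σA)^(1/4) = (125 / (5.67×10⁻⁸ × 0.608))^(1/4).
T = (3.62×10^9)^(1/4) = 245 K.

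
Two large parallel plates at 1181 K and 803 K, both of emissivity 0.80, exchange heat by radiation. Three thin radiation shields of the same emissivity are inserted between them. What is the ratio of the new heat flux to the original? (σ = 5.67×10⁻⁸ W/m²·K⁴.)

ratio ≈ 0.250

With N identical shields there are N+1 = 4 gaps in series, each with the same radiative resistance, so the flux falls to 1/(N+1) of its unshielded value.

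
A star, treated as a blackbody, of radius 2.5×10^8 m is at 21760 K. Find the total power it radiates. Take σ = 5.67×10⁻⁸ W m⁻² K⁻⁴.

A = 4πr² = 4π × (2.5×10^8)² = 7.85×10^17 m².
P = σAT⁴ = 5.67×10⁻⁸ × 7.85×10^17 × (21760)⁴ = 5.67×10⁻⁸ × 7.85×10^17 × 2.24×10^17.
P = 9.98×10^27 W.

P ≈ 9.98×10^27 W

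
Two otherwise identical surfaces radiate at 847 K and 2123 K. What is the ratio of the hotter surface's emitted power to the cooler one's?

P ∝ T⁴, so the ratio is (2123/847)⁴ = (2.506)⁴ = 39.5.

ratio ≈ 39.5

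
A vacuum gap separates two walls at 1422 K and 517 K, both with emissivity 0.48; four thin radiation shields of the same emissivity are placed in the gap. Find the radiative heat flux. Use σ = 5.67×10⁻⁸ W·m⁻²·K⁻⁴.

Each of the 5 gaps contributes resistance (2/ε − 1) = 2/0.48 − 1 = 3.167; total = 15.83.
q = σ(T₁⁴ − T₂⁴) / 15.83 = 5.67×10⁻⁸ × 4.02×10^12 / 15.83 = 14400 W/m².

q ≈ 14400 W/m²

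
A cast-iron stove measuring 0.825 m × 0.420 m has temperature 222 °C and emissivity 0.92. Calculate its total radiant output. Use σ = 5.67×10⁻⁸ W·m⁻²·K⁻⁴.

P ≈ 1090 W

A = 0.825 × 0.420 = 0.346 m².
222 °C = 495 K.
P = εσAT⁴ = 0.92 × 5.67×10⁻⁸ × 0.346 × (495)⁴ = 0.92 × 5.67×10⁻⁸ × 0.346 × 6.00×10^10.
P = 1090 W.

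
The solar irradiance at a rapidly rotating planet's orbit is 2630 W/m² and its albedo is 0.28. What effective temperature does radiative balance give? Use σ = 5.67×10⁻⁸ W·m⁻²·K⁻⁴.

T ≈ 302 K

Power absorbed = (1−a)S·πR²; power emitted = 4πR²σT⁴. Equating and cancelling πR²:
T = ((1−a)S / 4σ)^(1/4) = (1890 / (4 × 5.67×10⁻⁸))^(1/4) = (8.35×10^9)^(1/4).
T = 302 K.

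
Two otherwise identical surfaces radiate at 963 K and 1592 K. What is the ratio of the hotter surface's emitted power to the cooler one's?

ratio ≈ 7.47

P ∝ T⁴, so the ratio is (1592/963)⁴ = (1.653)⁴ = 7.47.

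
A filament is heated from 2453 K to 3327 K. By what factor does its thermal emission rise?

P ∝ T⁴, so the ratio is (3327/2453)⁴ = (1.356)⁴ = 3.38.

ratio ≈ 3.38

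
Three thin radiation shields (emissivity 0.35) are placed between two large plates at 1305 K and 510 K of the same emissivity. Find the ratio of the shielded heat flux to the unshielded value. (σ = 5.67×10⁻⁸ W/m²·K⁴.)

ratio ≈ 0.250

With N identical shields there are N+1 = 4 gaps in series, each with the same radiative resistance, so the flux falls to 1/(N+1) of its unshielded value.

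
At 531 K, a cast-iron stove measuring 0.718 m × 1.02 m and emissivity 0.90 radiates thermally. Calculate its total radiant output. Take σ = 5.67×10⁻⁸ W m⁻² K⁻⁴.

A = 0.718 × 1.02 = 0.732 m².
P = εσAT⁴ = 0.90 × 5.67×10⁻⁸ × 0.732 × (531)⁴ = 0.90 × 5.67×10⁻⁸ × 0.732 × 7.95×10^10.
P = 2970 W.

P ≈ 2970 W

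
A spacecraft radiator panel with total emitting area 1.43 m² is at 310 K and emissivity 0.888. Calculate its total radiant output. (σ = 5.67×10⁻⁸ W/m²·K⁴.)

P = εσAT⁴ = 0.888 × 5.67×10⁻⁸ × 1.43 × (310)⁴ = 0.888 × 5.67×10⁻⁸ × 1.43 × 9.24×10^9.
P = 665 W.

P ≈ 665 W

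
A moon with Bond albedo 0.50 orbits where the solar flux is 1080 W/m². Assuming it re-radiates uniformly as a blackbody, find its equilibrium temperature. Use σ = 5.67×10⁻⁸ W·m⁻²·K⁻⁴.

Power absorbed = (1−a)S·πR²; power emitted = 4πR²σT⁴. Equating and cancelling πR²:
T = ((1−a)S / 4σ)^(1/4) = (540 / (4 × 5.67×10⁻⁸))^(1/4) = (2.38×10^9)^(1/4).
T = 221 K.

T ≈ 221 K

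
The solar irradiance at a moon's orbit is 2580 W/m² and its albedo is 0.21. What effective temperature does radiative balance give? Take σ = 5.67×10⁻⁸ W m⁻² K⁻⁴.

Power absorbed = (1−a)S·πR²; power emitted = 4πR²σT⁴. Equating and cancelling πR²:
T = ((1−a)S / 4σ)^(1/4) = (2040 / (4 × 5.67×10⁻⁸))^(1/4) = (8.99×10^9)^(1/4).
T = 308 K.

T ≈ 308 K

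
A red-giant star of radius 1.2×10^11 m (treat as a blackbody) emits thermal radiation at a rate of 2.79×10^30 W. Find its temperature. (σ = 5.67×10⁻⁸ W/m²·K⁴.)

T ≈ 4060 K

A = 4πr² = 4π × (1.2×10^11)² = 1.81×10^23 m².
From P = σAT⁴, T = (P / σA)^(1/4) = (2.79×10^30 / (5.67×10⁻⁸ × 1.81×10^23))^(1/4).
T = (2.72×10^14)^(1/4) = 4060 K.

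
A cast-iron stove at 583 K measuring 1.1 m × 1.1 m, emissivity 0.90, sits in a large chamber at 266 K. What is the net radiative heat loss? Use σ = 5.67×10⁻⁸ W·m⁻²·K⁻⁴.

Q ≈ 6820 W

A = 1.1 × 1.1 = 1.21 m².
Q = εσA(T⁴ − T_s⁴). T⁴ − T_s⁴ = (583)⁴ − (266)⁴ = 1.16×10^11 − 5.01×10^9 = 1.11×10^11 K⁴.
Q = 0.90 × 5.67×10⁻⁸ × 1.21 × 1.11×10^11 = 6820 W.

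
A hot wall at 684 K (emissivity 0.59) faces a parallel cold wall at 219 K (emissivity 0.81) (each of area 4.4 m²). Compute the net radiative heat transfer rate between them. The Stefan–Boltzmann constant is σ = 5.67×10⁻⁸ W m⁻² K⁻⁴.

Q ≈ 28000 W

For two large parallel gray plates, q = σ(T₁⁴ − T₂⁴) / (1/ε₁ + 1/ε₂ − 1).
1/ε₁ + 1/ε₂ − 1 = 1/0.59 + 1/0.81 − 1 = 1.929.
T₁⁴ − T₂⁴ = 2.19×10^11 − 2.30×10^9 = 2.17×10^11 K⁴.
q = 5.67×10⁻⁸ × 2.17×10^11 / 1.929 = 6360 W/m².
Q = q·A = 6360 × 4.4 = 28000 W.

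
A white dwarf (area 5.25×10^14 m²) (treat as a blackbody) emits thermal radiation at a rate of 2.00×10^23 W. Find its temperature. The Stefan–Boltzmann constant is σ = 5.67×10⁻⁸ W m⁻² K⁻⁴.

From P = σAT⁴, T = (P / σA)^(1/4) = (2.00×10^23 / (5.67×10⁻⁸ × 5.25×10^14))^(1/4).
T = (6.72×10^15)^(1/4) = 9050 K.

T ≈ 9050 K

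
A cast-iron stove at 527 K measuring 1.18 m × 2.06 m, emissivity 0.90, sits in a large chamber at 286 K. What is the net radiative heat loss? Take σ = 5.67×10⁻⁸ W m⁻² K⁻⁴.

Q ≈ 8740 W

A = 1.18 × 2.06 = 2.43 m².
Q = εσA(T⁴ − T_s⁴). T⁴ − T_s⁴ = (527)⁴ − (286)⁴ = 7.71×10^10 − 6.69×10^9 = 7.04×10^10 K⁴.
Q = 0.90 × 5.67×10⁻⁸ × 2.43 × 7.04×10^10 = 8740 W.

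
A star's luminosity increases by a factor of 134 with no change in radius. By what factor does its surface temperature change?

P ∝ T⁴ ⇒ T ∝ P^(1/4), so T scales by (134)^(1/4) = 3.40.

factor ≈ 3.40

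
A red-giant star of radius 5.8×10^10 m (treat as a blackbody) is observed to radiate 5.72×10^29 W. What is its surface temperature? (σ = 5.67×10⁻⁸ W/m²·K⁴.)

T ≈ 3930 K

A = 4πr² = 4π × (5.8×10^10)² = 4.23×10^22 m².
From P = σAT⁴, T = (P / σA)^(1/4) = (5.72×10^29 / (5.67×10⁻⁸ × 4.23×10^22))^(1/4).
T = (2.39×10^14)^(1/4) = 3930 K.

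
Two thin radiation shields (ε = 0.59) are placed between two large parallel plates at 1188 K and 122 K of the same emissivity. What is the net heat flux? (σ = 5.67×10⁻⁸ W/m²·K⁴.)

Each of the 3 gaps contributes resistance (2/ε − 1) = 2/0.59 − 1 = 2.390; total = 7.169.
q = σ(T₁⁴ − T₂⁴) / 7.169 = 5.67×10⁻⁸ × 1.99×10^12 / 7.169 = 15800 W/m².

q ≈ 15800 W/m²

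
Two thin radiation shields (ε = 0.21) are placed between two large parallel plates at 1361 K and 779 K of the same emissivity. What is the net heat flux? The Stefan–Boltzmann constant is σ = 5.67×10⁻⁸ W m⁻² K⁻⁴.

q ≈ 6790 W/m²

Each of the 3 gaps contributes resistance (2/ε − 1) = 2/0.21 − 1 = 8.524; total = 25.57.
q = σ(T₁⁴ − T₂⁴) / 25.57 = 5.67×10⁻⁸ × 3.06×10^12 / 25.57 = 6790 W/m².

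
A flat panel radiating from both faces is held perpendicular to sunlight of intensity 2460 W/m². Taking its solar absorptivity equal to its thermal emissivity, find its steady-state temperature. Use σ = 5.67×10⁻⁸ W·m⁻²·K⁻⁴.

T ≈ 384 K

Absorbed flux αS = emitted flux 2εσT⁴ per unit area; with α = ε this gives T = (S/2σ)^(1/4).
T = (2460 / (2 × 5.67×10⁻⁸))^(1/4) = (2.17×10^10)^(1/4).
T = 384 K.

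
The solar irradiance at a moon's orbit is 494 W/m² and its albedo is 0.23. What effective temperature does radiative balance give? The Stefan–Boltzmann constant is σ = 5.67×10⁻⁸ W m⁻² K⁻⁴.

Power absorbed = (1−a)S·πR²; power emitted = 4πR²σT⁴. Equating and cancelling πR²:
T = ((1−a)S / 4σ)^(1/4) = (380 / (4 × 5.67×10⁻⁸))^(1/4) = (1.68×10^9)^(1/4).
T = 202 K.

T ≈ 202 K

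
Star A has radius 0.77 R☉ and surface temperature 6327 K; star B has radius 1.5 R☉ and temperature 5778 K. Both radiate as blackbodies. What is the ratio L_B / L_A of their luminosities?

L = 4πR²σT⁴ ∝ R²T⁴, so L_B/L_A = (1.5/0.77)² × (5778/6327)⁴ = 3.79 × 0.696 = 2.64.

L_B/L_A ≈ 2.64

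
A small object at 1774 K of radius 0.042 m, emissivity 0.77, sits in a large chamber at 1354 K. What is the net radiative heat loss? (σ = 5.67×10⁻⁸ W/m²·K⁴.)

A = 4πr² = 4π × (0.042)² = 0.0222 m².
Q = εσA(T⁴ − T_s⁴). T⁴ − T_s⁴ = (1774)⁴ − (1354)⁴ = 9.90×10^12 − 3.36×10^12 = 6.54×10^12 K⁴.
Q = 0.77 × 5.67×10⁻⁸ × 0.0222 × 6.54×10^12 = 6330 W.

Q ≈ 6330 W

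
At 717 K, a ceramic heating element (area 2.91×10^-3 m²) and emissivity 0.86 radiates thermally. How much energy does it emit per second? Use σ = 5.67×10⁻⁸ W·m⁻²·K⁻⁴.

P ≈ 37.5 W

Stefan–Boltzmann: P = εσAT⁴ = 0.86 × 5.67×10⁻⁸ × 2.91×10^-3 × (717)⁴ = 0.86 × 5.67×10⁻⁸ × 2.91×10^-3 × 2.64×10^11.
P = 37.5 W.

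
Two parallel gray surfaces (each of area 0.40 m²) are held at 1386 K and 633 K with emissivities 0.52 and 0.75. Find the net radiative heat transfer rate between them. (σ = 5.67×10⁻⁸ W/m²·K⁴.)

Q ≈ 35500 W

For two large parallel gray plates, q = σ(T₁⁴ − T₂⁴) / (1/ε₁ + 1/ε₂ − 1).
1/ε₁ + 1/ε₂ − 1 = 1/0.52 + 1/0.75 − 1 = 2.256.
T₁⁴ − T₂⁴ = 3.69×10^12 − 1.61×10^11 = 3.53×10^12 K⁴.
q = 5.67×10⁻⁸ × 3.53×10^12 / 2.256 = 88700 W/m².
Q = q·A = 88700 × 0.40 = 35500 W.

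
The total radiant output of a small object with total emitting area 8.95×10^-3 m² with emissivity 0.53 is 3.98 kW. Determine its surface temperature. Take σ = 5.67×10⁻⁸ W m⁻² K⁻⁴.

T ≈ 1960 K

From P = εσAT⁴, T = (P / εσA)^(1/4) = (3980 / (0.53 × 5.67×10⁻⁸ × 8.95×10^-3))^(1/4).
T = (1.48×10^13)^(1/4) = 1960 K.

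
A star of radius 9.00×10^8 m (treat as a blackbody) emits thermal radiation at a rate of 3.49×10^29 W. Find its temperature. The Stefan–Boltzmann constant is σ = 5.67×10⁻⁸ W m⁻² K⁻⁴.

T ≈ 27900 K

A = 4πr² = 4π × (9.00×10^8)² = 1.02×10^19 m².
From P = σAT⁴, T = (P / σA)^(1/4) = (3.49×10^29 / (5.67×10⁻⁸ × 1.02×10^19))^(1/4).
T = (6.05×10^17)^(1/4) = 27900 K.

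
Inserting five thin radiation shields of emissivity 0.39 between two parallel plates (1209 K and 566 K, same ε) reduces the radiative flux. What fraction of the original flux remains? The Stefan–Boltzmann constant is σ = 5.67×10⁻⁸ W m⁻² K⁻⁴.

ratio ≈ 0.167

With N identical shields there are N+1 = 6 gaps in series, each with the same radiative resistance, so the flux falls to 1/(N+1) of its unshielded value.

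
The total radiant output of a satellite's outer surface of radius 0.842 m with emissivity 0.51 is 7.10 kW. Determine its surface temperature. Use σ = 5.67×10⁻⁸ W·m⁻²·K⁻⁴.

T ≈ 407 K

A = 4πr² = 4π × (0.842)² = 8.91 m².
From P = εσAT⁴, T = (P / εσA)^(1/4) = (7100 / (0.51 × 5.67×10⁻⁸ × 8.91))^(1/4).
T = (2.76×10^10)^(1/4) = 407 K.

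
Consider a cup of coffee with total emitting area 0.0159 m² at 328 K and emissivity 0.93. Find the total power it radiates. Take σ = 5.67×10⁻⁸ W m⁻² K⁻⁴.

P ≈ 9.70 W

P = εσAT⁴ = 0.93 × 5.67×10⁻⁸ × 0.0159 × (328)⁴ = 0.93 × 5.67×10⁻⁸ × 0.0159 × 1.16×10^10.
P = 9.70 W.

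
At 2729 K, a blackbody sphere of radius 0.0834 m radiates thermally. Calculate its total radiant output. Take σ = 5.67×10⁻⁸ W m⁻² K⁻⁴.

A = 4πr² = 4π × (0.0834)² = 0.0874 m².
P = σAT⁴ = 5.67×10⁻⁸ × 0.0874 × (2729)⁴ = 5.67×10⁻⁸ × 0.0874 × 5.55×10^13.
P = 2.75×10^5 W.

P ≈ 2.75×10^5 W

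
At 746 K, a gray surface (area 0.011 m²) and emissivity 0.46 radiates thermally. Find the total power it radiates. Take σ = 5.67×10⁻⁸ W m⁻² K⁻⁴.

P ≈ 88.9 W

P = εσAT⁴ = 0.46 × 5.67×10⁻⁸ × 0.0110 × (746)⁴ = 0.46 × 5.67×10⁻⁸ × 0.0110 × 3.10×10^11.
P = 88.9 W.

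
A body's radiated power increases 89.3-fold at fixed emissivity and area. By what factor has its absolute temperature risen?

factor ≈ 3.07

P ∝ T⁴ ⇒ T ∝ P^(1/4), so T scales by (89.3)^(1/4) = 3.07.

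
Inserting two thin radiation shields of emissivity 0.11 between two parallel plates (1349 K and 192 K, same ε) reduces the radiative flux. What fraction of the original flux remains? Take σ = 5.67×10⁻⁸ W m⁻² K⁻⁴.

With N identical shields there are N+1 = 3 gaps in series, each with the same radiative resistance, so the flux falls to 1/(N+1) of its unshielded value.

ratio ≈ 0.333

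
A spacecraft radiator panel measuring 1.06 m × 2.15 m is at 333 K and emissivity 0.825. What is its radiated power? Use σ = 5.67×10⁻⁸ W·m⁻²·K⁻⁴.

P ≈ 1310 W

A = 1.06 × 2.15 = 2.28 m².
Stefan–Boltzmann: P = εσAT⁴ = 0.825 × 5.67×10⁻⁸ × 2.28 × (333)⁴ = 0.825 × 5.67×10⁻⁸ × 2.28 × 1.23×10^10.
P = 1310 W.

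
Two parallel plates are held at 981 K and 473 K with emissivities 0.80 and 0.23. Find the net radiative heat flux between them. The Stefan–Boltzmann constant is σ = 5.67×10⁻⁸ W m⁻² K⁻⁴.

For two large parallel gray plates, q = σ(T₁⁴ − T₂⁴) / (1/ε₁ + 1/ε₂ − 1).
1/ε₁ + 1/ε₂ − 1 = 1/0.80 + 1/0.23 − 1 = 4.598.
T₁⁴ − T₂⁴ = 9.26×10^11 − 5.01×10^10 = 8.76×10^11 K⁴.
q = 5.67×10⁻⁸ × 8.76×10^11 / 4.598 = 10800 W/m².

q ≈ 10800 W/m²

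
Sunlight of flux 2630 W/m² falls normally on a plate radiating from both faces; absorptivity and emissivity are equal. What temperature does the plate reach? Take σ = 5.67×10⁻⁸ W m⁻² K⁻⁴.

Absorbed flux αS = emitted flux 2εσT⁴ per unit area; with α = ε this gives T = (S/2σ)^(1/4).
T = (2630 / (2 × 5.67×10⁻⁸))^(1/4) = (2.32×10^10)^(1/4).
T = 390 K.

T ≈ 390 K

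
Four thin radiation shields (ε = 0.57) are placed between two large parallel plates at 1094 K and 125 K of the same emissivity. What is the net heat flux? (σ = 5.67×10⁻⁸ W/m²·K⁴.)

q ≈ 6470 W/m²

Each of the 5 gaps contributes resistance (2/ε − 1) = 2/0.57 − 1 = 2.509; total = 12.54.
q = σ(T₁⁴ − T₂⁴) / 12.54 = 5.67×10⁻⁸ × 1.43×10^12 / 12.54 = 6470 W/m².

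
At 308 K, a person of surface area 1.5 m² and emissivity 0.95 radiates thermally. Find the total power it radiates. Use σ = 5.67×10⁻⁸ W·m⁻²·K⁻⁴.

P = εσAT⁴ = 0.95 × 5.67×10⁻⁸ × 1.50 × (308)⁴ = 0.95 × 5.67×10⁻⁸ × 1.50 × 9.00×10^9.
P = 727 W.

P ≈ 727 W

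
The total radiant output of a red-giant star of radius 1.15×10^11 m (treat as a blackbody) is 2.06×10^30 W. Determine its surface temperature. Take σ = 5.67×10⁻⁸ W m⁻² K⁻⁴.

A = 4πr² = 4π × (1.15×10^11)² = 1.66×10^23 m².
From P = σAT⁴, T = (P / σA)^(1/4) = (2.06×10^30 / (5.67×10⁻⁸ × 1.66×10^23))^(1/4).
T = (2.19×10^14)^(1/4) = 3850 K.

T ≈ 3850 K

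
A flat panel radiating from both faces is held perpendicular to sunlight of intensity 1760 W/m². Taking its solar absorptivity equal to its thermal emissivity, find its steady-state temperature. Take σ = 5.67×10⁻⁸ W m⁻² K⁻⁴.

Absorbed flux αS = emitted flux 2εσT⁴ per unit area; with α = ε this gives T = (S/2σ)^(1/4).
T = (1760 / (2 × 5.67×10⁻⁸))^(1/4) = (1.55×10^10)^(1/4).
T = 353 K.

T ≈ 353 K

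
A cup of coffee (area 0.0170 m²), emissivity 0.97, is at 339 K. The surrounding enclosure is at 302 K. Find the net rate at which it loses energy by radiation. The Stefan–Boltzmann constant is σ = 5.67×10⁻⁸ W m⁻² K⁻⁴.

Q ≈ 4.57 W

Q = εσA(T⁴ − T_s⁴). T⁴ − T_s⁴ = (339)⁴ − (302)⁴ = 1.32×10^10 − 8.32×10^9 = 4.89×10^9 K⁴.
Q = 0.97 × 5.67×10⁻⁸ × 0.0170 × 4.89×10^9 = 4.57 W.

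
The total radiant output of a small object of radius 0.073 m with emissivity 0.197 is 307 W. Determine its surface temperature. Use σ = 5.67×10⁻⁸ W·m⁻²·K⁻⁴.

T ≈ 800 K

A = 4πr² = 4π × (0.073)² = 0.0670 m².
From P = εσAT⁴, T = (P / εσA)^(1/4) = (307 / (0.197 × 5.67×10⁻⁸ × 0.0670))^(1/4).
T = (4.10×10^11)^(1/4) = 800 K.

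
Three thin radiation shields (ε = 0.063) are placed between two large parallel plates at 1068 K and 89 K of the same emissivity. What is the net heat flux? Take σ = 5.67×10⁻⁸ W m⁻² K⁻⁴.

q ≈ 600 W/m²

Each of the 4 gaps contributes resistance (2/ε − 1) = 2/0.063 − 1 = 30.75; total = 123.0.
q = σ(T₁⁴ − T₂⁴) / 123.0 = 5.67×10⁻⁸ × 1.30×10^12 / 123.0 = 600 W/m².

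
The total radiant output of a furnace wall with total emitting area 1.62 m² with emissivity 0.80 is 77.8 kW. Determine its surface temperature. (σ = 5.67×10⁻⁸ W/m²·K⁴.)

T ≈ 1010 K

From P = εσAT⁴, T = (P / εσA)^(1/4) = (77800 / (0.80 × 5.67×10⁻⁸ × 1.62))^(1/4).
T = (1.06×10^12)^(1/4) = 1010 K.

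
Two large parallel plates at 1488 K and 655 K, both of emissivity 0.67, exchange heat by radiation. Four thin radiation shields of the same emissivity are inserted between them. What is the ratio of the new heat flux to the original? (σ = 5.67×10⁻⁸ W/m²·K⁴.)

With N identical shields there are N+1 = 5 gaps in series, each with the same radiative resistance, so the flux falls to 1/(N+1) of its unshielded value.

ratio ≈ 0.200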